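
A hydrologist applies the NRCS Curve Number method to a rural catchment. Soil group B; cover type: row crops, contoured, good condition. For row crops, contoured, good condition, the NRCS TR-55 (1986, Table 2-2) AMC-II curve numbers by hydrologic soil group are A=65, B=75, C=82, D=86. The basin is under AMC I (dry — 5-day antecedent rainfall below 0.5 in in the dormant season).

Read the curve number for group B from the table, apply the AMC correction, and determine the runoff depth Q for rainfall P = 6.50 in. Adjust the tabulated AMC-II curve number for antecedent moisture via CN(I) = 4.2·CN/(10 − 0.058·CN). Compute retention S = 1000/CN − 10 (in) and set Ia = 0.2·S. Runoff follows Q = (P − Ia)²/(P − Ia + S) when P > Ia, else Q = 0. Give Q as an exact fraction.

Q = 383161/203994 in ≈ 1.878 in

NRCS table: row crops, contoured, good condition, soil group B → CN(II) = 75
Dry (AMC I): CN(I) = 4.2·75/(10 − 0.058·75) = 315/(113/20) = 6300/113 ≈ 55.752
Max retention: S = 1000/(6300/113) − 10 = 500/63 in (≈ 7.937 in)
Initial abstraction Ia = S/5 = (500/63)/5 = 100/63 ≈ 1.587 in
Excess rainfall: 6.500 − 1.587 = 4.913 in; P > Ia so Q > 0
Q = (619/126)²/((619/126) + 500/63) = (383161/15876)/(1619/126) = 383161/203994 in ≈ 1.878 in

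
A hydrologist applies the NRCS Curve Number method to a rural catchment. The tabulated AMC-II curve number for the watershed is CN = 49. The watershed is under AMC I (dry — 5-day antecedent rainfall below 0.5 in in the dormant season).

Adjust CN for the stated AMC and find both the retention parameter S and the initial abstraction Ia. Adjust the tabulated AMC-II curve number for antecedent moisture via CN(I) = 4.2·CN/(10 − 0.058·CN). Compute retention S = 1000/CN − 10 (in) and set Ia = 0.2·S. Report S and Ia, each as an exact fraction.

S = 8500/343 in ≈ 24.781 in; Ia = 1700/343 in ≈ 4.956 in

CN(I) from CN(II)=49: (4.2·49)/(10 − 0.058·49) = 34300/1193 ≈ 28.751
Max retention: S = 1000/(34300/1193) − 10 = 8500/343 in (≈ 24.781 in)
Ia = 0.2·(8500/343) = 1700/343 in ≈ 4.956 in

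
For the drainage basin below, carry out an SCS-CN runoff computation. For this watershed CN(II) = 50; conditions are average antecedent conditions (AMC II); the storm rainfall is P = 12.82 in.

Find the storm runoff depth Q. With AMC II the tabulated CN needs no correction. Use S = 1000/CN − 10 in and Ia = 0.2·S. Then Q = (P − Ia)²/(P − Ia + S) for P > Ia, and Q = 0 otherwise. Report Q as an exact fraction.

Q = 292681/52050 in ≈ 5.623 in

AMC II — tabulated CN = 50 applies directly.
S = 1000/50 − 10 = 10 in ≈ 10.000 in
Ia = 0.2·10 = 2 in ≈ 2.000 in
Since P=12.820 > Ia=2.000: effective rainfall P−Ia = 541/50 in
Q: (541/50)² ÷ (1041/50) = 292681/52050 in (≈ 5.623 in)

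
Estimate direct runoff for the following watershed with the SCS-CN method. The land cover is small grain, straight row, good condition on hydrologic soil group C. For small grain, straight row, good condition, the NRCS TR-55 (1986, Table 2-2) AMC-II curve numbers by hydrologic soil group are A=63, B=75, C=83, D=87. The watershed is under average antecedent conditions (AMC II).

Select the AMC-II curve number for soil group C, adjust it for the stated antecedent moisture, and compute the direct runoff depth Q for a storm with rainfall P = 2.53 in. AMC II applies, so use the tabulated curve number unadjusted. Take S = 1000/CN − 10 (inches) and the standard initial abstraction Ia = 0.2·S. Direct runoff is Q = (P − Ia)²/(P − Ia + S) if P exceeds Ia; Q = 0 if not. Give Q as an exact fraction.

NRCS table: small grain, straight row, good condition, soil group C → CN(II) = 83
CN(II) = 83; AMC II needs no correction.
Max retention: S = 1000/83 − 10 = 170/83 in (≈ 2.048 in)
Ia = 0.2·(170/83) = 34/83 in ≈ 0.410 in
Excess rainfall: 2.530 − 0.410 = 2.120 in; P > Ia so Q > 0
Runoff Q = (P−Ia)²/(P−Ia+S) = (2.120)²/(2.120+2.048) = 309724801/287171700 ≈ 1.079 in

Q = 309724801/287171700 in ≈ 1.079 in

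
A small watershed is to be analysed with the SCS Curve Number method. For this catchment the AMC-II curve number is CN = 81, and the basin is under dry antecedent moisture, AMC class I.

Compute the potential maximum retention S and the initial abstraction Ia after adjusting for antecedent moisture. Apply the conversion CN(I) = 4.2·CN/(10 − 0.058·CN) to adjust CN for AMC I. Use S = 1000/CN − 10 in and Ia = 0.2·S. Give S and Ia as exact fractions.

Adjust CN=81 to AMC I: 4.2·81/(10 − 0.058·81) → (1701/5) ÷ (2651/500) = 170100/2651 ≈ 64.164
S = 1000/(170100/2651) − 10 = 9500/1701 in ≈ 5.585 in
Initial abstraction Ia = S/5 = (9500/1701)/5 = 1900/1701 ≈ 1.117 in

S = 9500/1701 in ≈ 5.585 in; Ia = 1900/1701 in ≈ 1.117 in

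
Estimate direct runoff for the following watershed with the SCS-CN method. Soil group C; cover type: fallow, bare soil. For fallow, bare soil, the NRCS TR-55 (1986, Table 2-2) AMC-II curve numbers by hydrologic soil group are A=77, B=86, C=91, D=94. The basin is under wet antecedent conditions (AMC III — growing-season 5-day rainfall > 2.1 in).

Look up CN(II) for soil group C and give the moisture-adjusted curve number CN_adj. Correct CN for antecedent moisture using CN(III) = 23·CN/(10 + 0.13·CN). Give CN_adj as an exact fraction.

CN_adj = 209300/2183 ≈ 95.877

NRCS table: fallow, bare soil, soil group C → CN(II) = 91
Wet (AMC III): CN(III) = 23·91/(10 + 0.13·91) = 2093/(2183/100) = 209300/2183 ≈ 95.877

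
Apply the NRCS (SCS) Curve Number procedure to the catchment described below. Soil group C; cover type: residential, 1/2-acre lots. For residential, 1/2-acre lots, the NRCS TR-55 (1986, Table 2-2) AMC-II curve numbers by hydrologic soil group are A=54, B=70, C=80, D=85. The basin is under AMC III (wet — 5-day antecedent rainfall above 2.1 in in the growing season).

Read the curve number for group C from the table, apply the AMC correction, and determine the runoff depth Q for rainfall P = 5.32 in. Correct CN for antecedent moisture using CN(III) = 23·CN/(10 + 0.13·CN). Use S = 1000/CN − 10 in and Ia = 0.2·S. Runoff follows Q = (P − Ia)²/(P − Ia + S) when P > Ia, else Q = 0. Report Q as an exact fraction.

NRCS table: residential, 1/2-acre lots, soil group C → CN(II) = 80
Adjust CN=80 to AMC III: 23·80/(10 + 0.13·80) → 1840 ÷ (102/5) = 4600/51 ≈ 90.196
Max retention: S = 1000/(4600/51) − 10 = 25/23 in (≈ 1.087 in)
Ia = 0.2S: 0.2·1.087 = 0.217 in (exactly 5/23)
Excess rainfall: 5.320 − 0.217 = 5.103 in; P > Ia so Q > 0
Q: (2934/575)² ÷ (3559/575) = 8608356/2046425 in (≈ 4.207 in)

Q = 8608356/2046425 in ≈ 4.207 in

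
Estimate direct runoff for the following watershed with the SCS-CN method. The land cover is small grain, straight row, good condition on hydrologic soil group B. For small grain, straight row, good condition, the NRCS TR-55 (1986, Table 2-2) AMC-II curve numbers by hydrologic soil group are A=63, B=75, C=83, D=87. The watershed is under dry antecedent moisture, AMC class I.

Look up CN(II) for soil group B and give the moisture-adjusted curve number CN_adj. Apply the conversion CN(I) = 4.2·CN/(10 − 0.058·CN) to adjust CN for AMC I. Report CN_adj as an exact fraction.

CN_adj = 6300/113 ≈ 55.752

NRCS table: small grain, straight row, good condition, soil group B → CN(II) = 75
Adjust CN=75 to AMC I: 4.2·75/(10 − 0.058·75) → 315 ÷ (113/20) = 6300/113 ≈ 55.752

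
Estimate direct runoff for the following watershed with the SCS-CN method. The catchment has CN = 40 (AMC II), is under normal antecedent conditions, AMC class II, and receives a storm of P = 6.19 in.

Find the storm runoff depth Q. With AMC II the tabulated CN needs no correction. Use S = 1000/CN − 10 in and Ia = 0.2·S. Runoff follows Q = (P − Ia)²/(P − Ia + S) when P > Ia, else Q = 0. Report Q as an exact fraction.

Average conditions: CN = 40 (no AMC adjustment).
S = 1000/40 − 10 = 15 in ≈ 15.000 in
Ia = 0.2S: 0.2·15.000 = 3.000 in (exactly 3)
Excess rainfall: 6.190 − 3.000 = 3.190 in; P > Ia so Q > 0
Runoff Q = (P−Ia)²/(P−Ia+S) = (3.190)²/(3.190+15.000) = 101761/181900 ≈ 0.559 in

Q = 101761/181900 in ≈ 0.559 in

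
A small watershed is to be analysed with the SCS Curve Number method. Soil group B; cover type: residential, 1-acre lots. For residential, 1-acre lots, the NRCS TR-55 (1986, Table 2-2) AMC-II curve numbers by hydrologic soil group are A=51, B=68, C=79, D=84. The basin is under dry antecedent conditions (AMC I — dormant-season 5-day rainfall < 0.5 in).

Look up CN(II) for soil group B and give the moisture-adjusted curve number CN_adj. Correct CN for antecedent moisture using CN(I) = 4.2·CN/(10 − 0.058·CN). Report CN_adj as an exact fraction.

NRCS table: residential, 1-acre lots, soil group B → CN(II) = 68
Dry (AMC I): CN(I) = 4.2·68/(10 − 0.058·68) = (1428/5)/(757/125) = 35700/757 ≈ 47.160

CN_adj = 35700/757 ≈ 47.160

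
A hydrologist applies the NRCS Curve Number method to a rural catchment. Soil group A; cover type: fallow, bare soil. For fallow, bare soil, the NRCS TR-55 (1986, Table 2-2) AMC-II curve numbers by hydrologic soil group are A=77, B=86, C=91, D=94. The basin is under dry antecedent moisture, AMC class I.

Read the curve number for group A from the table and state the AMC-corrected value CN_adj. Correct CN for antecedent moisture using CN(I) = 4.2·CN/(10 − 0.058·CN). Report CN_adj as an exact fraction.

NRCS table: fallow, bare soil, soil group A → CN(II) = 77
Dry (AMC I): CN(I) = 4.2·77/(10 − 0.058·77) = (1617/5)/(2767/500) = 161700/2767 ≈ 58.439

CN_adj = 161700/2767 ≈ 58.439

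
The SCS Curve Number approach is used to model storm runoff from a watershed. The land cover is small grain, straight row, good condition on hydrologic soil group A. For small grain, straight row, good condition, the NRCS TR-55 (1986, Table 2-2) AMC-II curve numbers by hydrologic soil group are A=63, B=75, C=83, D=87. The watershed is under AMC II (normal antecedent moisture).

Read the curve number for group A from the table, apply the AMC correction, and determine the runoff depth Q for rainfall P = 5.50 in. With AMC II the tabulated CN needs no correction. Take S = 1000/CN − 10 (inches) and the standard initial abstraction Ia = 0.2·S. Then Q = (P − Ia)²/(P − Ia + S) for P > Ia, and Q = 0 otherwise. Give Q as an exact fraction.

Q = 59405/32382 in ≈ 1.835 in

NRCS table: small grain, straight row, good condition, soil group A → CN(II) = 63
AMC II — tabulated CN = 63 applies directly.
S = 1000/63 − 10 = 370/63 in ≈ 5.873 in
Ia = 0.2S: 0.2·5.873 = 1.175 in (exactly 74/63)
P − Ia = 5.500 − 1.175 = 545/126 ≈ 4.325 in (> 0, runoff occurs)
Q: (545/126)² ÷ (1285/126) = 59405/32382 in (≈ 1.835 in)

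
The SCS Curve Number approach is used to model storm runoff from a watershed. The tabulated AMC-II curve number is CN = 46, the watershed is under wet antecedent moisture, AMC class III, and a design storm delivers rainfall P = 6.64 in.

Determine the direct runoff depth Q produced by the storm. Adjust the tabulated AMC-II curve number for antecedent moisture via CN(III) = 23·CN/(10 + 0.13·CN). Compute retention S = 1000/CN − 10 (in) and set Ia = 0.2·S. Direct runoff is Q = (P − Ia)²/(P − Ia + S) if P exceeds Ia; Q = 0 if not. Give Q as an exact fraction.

Q = 2761285298/937745075 in ≈ 2.945 in

Adjust CN=46 to AMC III: 23·46/(10 + 0.13·46) → 1058 ÷ (799/50) = 52900/799 ≈ 66.208
Retention S: 1000/CN − 10 with CN=66.208 → S = 2700/529 ≈ 5.104 in
Initial abstraction Ia = S/5 = (2700/529)/5 = 540/529 ≈ 1.021 in
P − Ia = 6.640 − 1.021 = 74314/13225 ≈ 5.619 in (> 0, runoff occurs)
Q = (74314/13225)²/((74314/13225) + 2700/529) = (5522570596/174900625)/(141814/13225) = 2761285298/937745075 in ≈ 2.945 in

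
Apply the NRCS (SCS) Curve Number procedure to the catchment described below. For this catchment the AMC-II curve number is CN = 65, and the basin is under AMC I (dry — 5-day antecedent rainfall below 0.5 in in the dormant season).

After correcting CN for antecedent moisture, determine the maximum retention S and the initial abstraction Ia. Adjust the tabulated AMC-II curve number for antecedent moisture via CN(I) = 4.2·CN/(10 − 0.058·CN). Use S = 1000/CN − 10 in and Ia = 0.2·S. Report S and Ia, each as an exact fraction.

Dry (AMC I): CN(I) = 4.2·65/(10 − 0.058·65) = 273/(623/100) = 3900/89 ≈ 43.820
Retention S: 1000/CN − 10 with CN=43.820 → S = 500/39 ≈ 12.821 in
Initial abstraction Ia = S/5 = (500/39)/5 = 100/39 ≈ 2.564 in

S = 500/39 in ≈ 12.821 in; Ia = 100/39 in ≈ 2.564 in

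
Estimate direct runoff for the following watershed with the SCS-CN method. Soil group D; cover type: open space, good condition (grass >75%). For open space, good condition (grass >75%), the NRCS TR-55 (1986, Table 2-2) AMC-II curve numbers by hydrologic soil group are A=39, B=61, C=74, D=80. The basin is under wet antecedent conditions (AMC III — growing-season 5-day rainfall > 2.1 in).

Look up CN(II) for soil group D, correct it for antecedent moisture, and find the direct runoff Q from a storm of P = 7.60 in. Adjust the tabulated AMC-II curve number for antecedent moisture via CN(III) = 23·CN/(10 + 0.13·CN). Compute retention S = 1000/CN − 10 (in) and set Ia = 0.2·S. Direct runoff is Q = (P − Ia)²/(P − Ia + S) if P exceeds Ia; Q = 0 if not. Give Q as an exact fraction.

Q = 720801/112010 in ≈ 6.435 in

NRCS table: open space, good condition (grass >75%), soil group D → CN(II) = 80
Adjust CN=80 to AMC III: 23·80/(10 + 0.13·80) → 1840 ÷ (102/5) = 4600/51 ≈ 90.196
S = 1000/(4600/51) − 10 = 25/23 in ≈ 1.087 in
Ia = 0.2S: 0.2·1.087 = 0.217 in (exactly 5/23)
Excess rainfall: 7.600 − 0.217 = 7.383 in; P > Ia so Q > 0
Q = (849/115)²/((849/115) + 25/23) = (720801/13225)/(974/115) = 720801/112010 in ≈ 6.435 in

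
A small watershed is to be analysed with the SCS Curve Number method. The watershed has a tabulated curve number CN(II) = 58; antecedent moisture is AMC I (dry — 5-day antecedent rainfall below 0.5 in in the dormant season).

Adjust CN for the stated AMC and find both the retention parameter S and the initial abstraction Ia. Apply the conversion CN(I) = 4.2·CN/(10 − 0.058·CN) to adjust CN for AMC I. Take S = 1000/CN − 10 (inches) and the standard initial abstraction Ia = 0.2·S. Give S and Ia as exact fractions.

S = 500/29 in ≈ 17.241 in; Ia = 100/29 in ≈ 3.448 in

Dry (AMC I): CN(I) = 4.2·58/(10 − 0.058·58) = (1218/5)/(1659/250) = 2900/79 ≈ 36.709
S = 1000/(2900/79) − 10 = 500/29 in ≈ 17.241 in
Initial abstraction Ia = S/5 = (500/29)/5 = 100/29 ≈ 3.448 in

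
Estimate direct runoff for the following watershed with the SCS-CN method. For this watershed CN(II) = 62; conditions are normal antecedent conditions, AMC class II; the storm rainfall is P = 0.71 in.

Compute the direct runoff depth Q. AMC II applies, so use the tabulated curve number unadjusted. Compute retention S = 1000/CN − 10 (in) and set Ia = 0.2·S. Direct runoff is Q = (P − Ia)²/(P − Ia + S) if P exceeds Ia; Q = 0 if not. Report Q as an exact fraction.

Q = 0 in ≈ 0.000 in

CN(II) = 62; AMC II needs no correction.
S = 1000/62 − 10 = 190/31 in ≈ 6.129 in
Ia = 0.2S: 0.2·6.129 = 1.226 in (exactly 38/31)
P = 0.710 ≤ Ia = 1.226 in: entire storm abstracted, Q = 0.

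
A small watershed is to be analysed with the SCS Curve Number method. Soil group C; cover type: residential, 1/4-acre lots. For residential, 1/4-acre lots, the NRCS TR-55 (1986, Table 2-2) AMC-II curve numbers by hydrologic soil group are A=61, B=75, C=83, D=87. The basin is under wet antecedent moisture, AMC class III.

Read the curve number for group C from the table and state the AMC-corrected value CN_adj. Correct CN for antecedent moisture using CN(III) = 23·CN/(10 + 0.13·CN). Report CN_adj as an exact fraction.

CN_adj = 190900/2079 ≈ 91.823

NRCS table: residential, 1/4-acre lots, soil group C → CN(II) = 83
Wet (AMC III): CN(III) = 23·83/(10 + 0.13·83) = 1909/(2079/100) = 190900/2079 ≈ 91.823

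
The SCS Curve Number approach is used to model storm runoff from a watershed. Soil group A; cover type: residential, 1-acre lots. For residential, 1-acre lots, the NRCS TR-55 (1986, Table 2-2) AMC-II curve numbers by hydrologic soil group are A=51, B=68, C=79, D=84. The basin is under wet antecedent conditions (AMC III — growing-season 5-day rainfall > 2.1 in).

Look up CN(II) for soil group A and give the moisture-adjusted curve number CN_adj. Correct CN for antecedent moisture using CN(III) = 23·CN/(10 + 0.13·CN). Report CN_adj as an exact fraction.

CN_adj = 117300/1663 ≈ 70.535

NRCS table: residential, 1-acre lots, soil group A → CN(II) = 51
CN(III) from CN(II)=51: (23·51)/(10 + 0.13·51) = 117300/1663 ≈ 70.535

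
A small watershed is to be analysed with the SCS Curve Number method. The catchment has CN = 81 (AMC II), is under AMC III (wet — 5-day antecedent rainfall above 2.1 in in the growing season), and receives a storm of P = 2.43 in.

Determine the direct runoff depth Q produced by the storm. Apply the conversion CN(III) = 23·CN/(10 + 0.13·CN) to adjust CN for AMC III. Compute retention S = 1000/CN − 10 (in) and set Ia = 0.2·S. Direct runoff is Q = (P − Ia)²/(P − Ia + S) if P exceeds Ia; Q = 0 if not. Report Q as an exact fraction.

Q = 171983554681/112657286700 in ≈ 1.527 in

CN(III) from CN(II)=81: (23·81)/(10 + 0.13·81) = 186300/2053 ≈ 90.745
S = 1000/(186300/2053) − 10 = 1900/1863 in ≈ 1.020 in
Ia = 0.2·(1900/1863) = 380/1863 in ≈ 0.204 in
Excess rainfall: 2.430 − 0.204 = 2.226 in; P > Ia so Q > 0
Q: (414709/186300)² ÷ (604709/186300) = 171983554681/112657286700 in (≈ 1.527 in)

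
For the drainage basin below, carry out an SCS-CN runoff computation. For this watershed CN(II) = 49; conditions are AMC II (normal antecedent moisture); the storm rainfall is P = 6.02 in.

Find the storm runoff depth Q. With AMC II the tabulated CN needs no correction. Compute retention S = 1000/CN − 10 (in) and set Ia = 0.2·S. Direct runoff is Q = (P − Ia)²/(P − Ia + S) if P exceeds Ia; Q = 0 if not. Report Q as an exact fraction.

Average conditions: CN = 49 (no AMC adjustment).
Max retention: S = 1000/49 − 10 = 510/49 in (≈ 10.408 in)
Ia = 0.2S: 0.2·10.408 = 2.082 in (exactly 102/49)
P − Ia = 6.020 − 2.082 = 9649/2450 ≈ 3.938 in (> 0, runoff occurs)
Runoff Q = (P−Ia)²/(P−Ia+S) = (3.938)²/(3.938+10.408) = 93103201/86115050 ≈ 1.081 in

Q = 93103201/86115050 in ≈ 1.081 in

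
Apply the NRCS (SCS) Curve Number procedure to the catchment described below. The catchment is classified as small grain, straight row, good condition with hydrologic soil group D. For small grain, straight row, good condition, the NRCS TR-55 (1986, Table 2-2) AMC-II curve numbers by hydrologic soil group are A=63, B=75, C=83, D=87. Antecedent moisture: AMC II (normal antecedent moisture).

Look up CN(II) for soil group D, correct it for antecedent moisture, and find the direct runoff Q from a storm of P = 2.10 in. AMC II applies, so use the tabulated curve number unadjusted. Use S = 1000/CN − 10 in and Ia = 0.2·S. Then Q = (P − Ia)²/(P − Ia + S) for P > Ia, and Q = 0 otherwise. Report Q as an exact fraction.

Q = 2455489/2494290 in ≈ 0.984 in

NRCS table: small grain, straight row, good condition, soil group D → CN(II) = 87
Average conditions: CN = 87 (no AMC adjustment).
S = 1000/87 − 10 = 130/87 in ≈ 1.494 in
Ia = 0.2S: 0.2·1.494 = 0.299 in (exactly 26/87)
P − Ia = 2.100 − 0.299 = 1567/870 ≈ 1.801 in (> 0, runoff occurs)
Runoff Q = (P−Ia)²/(P−Ia+S) = (1.801)²/(1.801+1.494) = 2455489/2494290 ≈ 0.984 in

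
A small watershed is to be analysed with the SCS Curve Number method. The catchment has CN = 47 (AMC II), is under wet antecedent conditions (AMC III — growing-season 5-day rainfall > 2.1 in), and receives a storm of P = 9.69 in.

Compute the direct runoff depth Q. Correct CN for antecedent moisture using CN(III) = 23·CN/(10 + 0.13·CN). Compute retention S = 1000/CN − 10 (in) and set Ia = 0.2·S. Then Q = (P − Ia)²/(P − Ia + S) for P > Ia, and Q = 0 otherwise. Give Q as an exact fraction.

Q = 886401537121/159067960900 in ≈ 5.572 in

CN(III) from CN(II)=47: (23·47)/(10 + 0.13·47) = 108100/1611 ≈ 67.101
Max retention: S = 1000/(108100/1611) − 10 = 5300/1081 in (≈ 4.903 in)
Ia = 0.2·(5300/1081) = 1060/1081 in ≈ 0.981 in
P − Ia = 9.690 − 0.981 = 941489/108100 ≈ 8.709 in (> 0, runoff occurs)
Q = (941489/108100)²/((941489/108100) + 5300/1081) = (886401537121/11685610000)/(1471489/108100) = 886401537121/159067960900 in ≈ 5.572 in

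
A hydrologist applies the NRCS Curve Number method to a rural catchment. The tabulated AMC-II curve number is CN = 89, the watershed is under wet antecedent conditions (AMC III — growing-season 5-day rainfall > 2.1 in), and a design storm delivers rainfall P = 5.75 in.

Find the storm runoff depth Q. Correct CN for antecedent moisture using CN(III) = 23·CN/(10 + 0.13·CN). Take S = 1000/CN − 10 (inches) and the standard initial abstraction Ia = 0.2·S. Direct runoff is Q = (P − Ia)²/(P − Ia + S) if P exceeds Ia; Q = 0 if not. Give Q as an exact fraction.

Q = 2134532401/414320988 in ≈ 5.152 in

Adjust CN=89 to AMC III: 23·89/(10 + 0.13·89) → 2047 ÷ (2157/100) = 204700/2157 ≈ 94.900
S = 1000/(204700/2157) − 10 = 1100/2047 in ≈ 0.537 in
Ia = 0.2S: 0.2·0.537 = 0.107 in (exactly 220/2047)
P − Ia = 5.750 − 0.107 = 46201/8188 ≈ 5.643 in (> 0, runoff occurs)
Runoff Q = (P−Ia)²/(P−Ia+S) = (5.643)²/(5.643+0.537) = 2134532401/414320988 ≈ 5.152 in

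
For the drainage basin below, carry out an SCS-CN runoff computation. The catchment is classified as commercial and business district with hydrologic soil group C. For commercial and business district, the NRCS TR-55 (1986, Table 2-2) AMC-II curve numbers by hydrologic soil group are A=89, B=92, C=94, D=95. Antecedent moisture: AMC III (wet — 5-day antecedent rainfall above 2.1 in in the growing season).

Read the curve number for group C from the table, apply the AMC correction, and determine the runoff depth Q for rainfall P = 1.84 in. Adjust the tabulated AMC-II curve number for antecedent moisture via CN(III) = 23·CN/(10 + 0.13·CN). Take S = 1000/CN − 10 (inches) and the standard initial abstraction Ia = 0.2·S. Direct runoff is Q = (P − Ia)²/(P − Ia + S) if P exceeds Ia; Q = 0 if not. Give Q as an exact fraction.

Q = 1162873538/752997575 in ≈ 1.544 in

NRCS table: commercial and business district, soil group C → CN(II) = 94
CN(III) from CN(II)=94: (23·94)/(10 + 0.13·94) = 108100/1111 ≈ 97.300
Retention S: 1000/CN − 10 with CN=97.300 → S = 300/1081 ≈ 0.278 in
Initial abstraction Ia = S/5 = (300/1081)/5 = 60/1081 ≈ 0.056 in
P − Ia = 1.840 − 0.056 = 48226/27025 ≈ 1.784 in (> 0, runoff occurs)
Runoff Q = (P−Ia)²/(P−Ia+S) = (1.784)²/(1.784+0.278) = 1162873538/752997575 ≈ 1.544 in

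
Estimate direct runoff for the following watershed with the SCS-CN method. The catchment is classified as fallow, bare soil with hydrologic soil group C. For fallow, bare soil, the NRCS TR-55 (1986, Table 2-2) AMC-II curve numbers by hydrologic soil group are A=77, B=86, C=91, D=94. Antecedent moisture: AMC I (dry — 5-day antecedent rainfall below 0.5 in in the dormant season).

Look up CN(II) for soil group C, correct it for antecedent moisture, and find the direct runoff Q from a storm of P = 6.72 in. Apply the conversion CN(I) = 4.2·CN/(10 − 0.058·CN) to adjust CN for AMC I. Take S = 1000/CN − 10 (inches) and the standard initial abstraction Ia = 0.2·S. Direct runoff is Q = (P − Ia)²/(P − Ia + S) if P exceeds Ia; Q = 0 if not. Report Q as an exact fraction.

Q = 137547698/30305275 in ≈ 4.539 in

NRCS table: fallow, bare soil, soil group C → CN(II) = 91
CN(I) from CN(II)=91: (4.2·91)/(10 − 0.058·91) = 63700/787 ≈ 80.940
Max retention: S = 1000/(63700/787) − 10 = 1500/637 in (≈ 2.355 in)
Ia = 0.2S: 0.2·2.355 = 0.471 in (exactly 300/637)
Excess rainfall: 6.720 − 0.471 = 6.249 in; P > Ia so Q > 0
Q: (99516/15925)² ÷ (137016/15925) = 137547698/30305275 in (≈ 4.539 in)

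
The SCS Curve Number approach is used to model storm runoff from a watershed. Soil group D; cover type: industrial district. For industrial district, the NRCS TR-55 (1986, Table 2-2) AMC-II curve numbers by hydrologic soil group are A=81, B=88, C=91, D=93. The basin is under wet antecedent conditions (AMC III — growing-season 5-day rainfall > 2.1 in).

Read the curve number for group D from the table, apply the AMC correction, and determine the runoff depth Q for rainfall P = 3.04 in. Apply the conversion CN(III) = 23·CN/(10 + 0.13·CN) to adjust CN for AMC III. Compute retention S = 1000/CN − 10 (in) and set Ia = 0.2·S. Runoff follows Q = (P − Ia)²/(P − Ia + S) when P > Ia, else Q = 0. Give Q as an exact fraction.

NRCS table: industrial district, soil group D → CN(II) = 93
Adjust CN=93 to AMC III: 23·93/(10 + 0.13·93) → 2139 ÷ (2209/100) = 213900/2209 ≈ 96.831
Retention S: 1000/CN − 10 with CN=96.831 → S = 700/2139 ≈ 0.327 in
Ia = 0.2S: 0.2·0.327 = 0.065 in (exactly 140/2139)
Since P=3.040 > Ia=0.065: effective rainfall P−Ia = 159064/53475 in
Runoff Q = (P−Ia)²/(P−Ia+S) = (2.975)²/(2.975+0.327) = 6325339024/2360439975 ≈ 2.680 in

Q = 6325339024/2360439975 in ≈ 2.680 in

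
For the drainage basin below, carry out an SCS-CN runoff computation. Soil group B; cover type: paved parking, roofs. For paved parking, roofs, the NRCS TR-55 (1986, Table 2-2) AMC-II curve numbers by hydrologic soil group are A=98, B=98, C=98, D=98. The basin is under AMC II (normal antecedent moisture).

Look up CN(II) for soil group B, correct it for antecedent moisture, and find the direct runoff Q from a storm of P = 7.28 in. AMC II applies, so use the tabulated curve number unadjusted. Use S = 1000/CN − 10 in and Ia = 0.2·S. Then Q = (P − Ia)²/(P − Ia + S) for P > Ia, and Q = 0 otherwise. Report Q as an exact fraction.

NRCS table: paved parking, roofs, soil group B → CN(II) = 98
AMC II — tabulated CN = 98 applies directly.
S = 1000/98 − 10 = 10/49 in ≈ 0.204 in
Ia = 0.2·(10/49) = 2/49 in ≈ 0.041 in
Excess rainfall: 7.280 − 0.041 = 7.239 in; P > Ia so Q > 0
Q: (8868/1225)² ÷ (9118/1225) = 39320712/5584775 in (≈ 7.041 in)

Q = 39320712/5584775 in ≈ 7.041 in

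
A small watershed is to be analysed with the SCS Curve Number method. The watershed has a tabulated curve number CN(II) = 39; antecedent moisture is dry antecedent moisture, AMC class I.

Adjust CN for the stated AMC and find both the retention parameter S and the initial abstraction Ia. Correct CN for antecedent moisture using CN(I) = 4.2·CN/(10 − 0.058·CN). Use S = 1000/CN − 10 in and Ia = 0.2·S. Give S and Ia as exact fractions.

S = 30500/819 in ≈ 37.241 in; Ia = 6100/819 in ≈ 7.448 in

CN(I) from CN(II)=39: (4.2·39)/(10 − 0.058·39) = 81900/3869 ≈ 21.168
Max retention: S = 1000/(81900/3869) − 10 = 30500/819 in (≈ 37.241 in)
Ia = 0.2S: 0.2·37.241 = 7.448 in (exactly 6100/819)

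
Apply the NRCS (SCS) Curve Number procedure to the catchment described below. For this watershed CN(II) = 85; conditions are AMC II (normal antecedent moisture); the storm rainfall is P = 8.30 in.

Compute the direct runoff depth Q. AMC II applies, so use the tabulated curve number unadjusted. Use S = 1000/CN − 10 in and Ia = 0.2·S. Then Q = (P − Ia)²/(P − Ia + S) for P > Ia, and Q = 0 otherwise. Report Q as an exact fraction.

Average conditions: CN = 85 (no AMC adjustment).
Retention S: 1000/CN − 10 with CN=85.000 → S = 30/17 ≈ 1.765 in
Initial abstraction Ia = S/5 = (30/17)/5 = 6/17 ≈ 0.353 in
P − Ia = 8.300 − 0.353 = 1351/170 ≈ 7.947 in (> 0, runoff occurs)
Q: (1351/170)² ÷ (1651/170) = 1825201/280670 in (≈ 6.503 in)

Q = 1825201/280670 in ≈ 6.503 in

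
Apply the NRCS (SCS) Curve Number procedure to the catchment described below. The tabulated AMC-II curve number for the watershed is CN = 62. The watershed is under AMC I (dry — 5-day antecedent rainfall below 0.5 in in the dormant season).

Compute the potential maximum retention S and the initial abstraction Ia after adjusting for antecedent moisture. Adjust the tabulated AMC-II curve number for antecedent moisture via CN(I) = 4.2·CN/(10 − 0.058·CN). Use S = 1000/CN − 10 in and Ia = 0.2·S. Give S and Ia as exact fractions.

Adjust CN=62 to AMC I: 4.2·62/(10 − 0.058·62) → (1302/5) ÷ (1601/250) = 65100/1601 ≈ 40.662
S = 1000/(65100/1601) − 10 = 9500/651 in ≈ 14.593 in
Ia = 0.2·(9500/651) = 1900/651 in ≈ 2.919 in

S = 9500/651 in ≈ 14.593 in; Ia = 1900/651 in ≈ 2.919 in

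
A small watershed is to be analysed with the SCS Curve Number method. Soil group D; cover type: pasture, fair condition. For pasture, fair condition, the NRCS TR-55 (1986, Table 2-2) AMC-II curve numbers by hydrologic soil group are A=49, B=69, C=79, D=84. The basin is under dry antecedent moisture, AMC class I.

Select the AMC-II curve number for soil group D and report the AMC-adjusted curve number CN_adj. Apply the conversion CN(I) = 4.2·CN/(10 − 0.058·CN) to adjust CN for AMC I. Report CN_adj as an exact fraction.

CN_adj = 44100/641 ≈ 68.799

NRCS table: pasture, fair condition, soil group D → CN(II) = 84
Dry (AMC I): CN(I) = 4.2·84/(10 − 0.058·84) = (1764/5)/(641/125) = 44100/641 ≈ 68.799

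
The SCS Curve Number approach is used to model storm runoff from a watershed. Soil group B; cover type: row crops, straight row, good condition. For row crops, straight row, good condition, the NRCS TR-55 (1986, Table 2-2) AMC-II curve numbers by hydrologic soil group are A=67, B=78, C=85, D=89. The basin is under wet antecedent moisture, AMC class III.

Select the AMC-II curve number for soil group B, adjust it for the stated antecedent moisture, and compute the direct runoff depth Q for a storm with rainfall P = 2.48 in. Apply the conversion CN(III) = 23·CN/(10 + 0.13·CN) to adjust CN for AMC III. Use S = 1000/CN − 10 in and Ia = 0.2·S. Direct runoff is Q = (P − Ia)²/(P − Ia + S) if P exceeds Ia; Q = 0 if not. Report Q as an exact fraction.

NRCS table: row crops, straight row, good condition, soil group B → CN(II) = 78
Adjust CN=78 to AMC III: 23·78/(10 + 0.13·78) → 1794 ÷ (1007/50) = 89700/1007 ≈ 89.076
Retention S: 1000/CN − 10 with CN=89.076 → S = 1100/897 ≈ 1.226 in
Ia = 0.2·(1100/897) = 220/897 in ≈ 0.245 in
P − Ia = 2.480 − 0.245 = 50114/22425 ≈ 2.235 in (> 0, runoff occurs)
Q: (50114/22425)² ÷ (77614/22425) = 1255706498/870246975 in (≈ 1.443 in)

Q = 1255706498/870246975 in ≈ 1.443 in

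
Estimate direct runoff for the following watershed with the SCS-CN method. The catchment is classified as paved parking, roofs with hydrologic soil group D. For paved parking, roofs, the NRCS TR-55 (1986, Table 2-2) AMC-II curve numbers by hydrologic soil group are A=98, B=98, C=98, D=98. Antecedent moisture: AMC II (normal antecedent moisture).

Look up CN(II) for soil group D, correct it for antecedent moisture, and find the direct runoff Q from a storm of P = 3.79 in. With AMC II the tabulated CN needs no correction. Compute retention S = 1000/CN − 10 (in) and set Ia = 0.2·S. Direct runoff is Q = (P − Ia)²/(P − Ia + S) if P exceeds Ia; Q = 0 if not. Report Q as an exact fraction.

NRCS table: paved parking, roofs, soil group D → CN(II) = 98
CN(II) = 98; AMC II needs no correction.
Max retention: S = 1000/98 − 10 = 10/49 in (≈ 0.204 in)
Ia = 0.2·(10/49) = 2/49 in ≈ 0.041 in
P − Ia = 3.790 − 0.041 = 18371/4900 ≈ 3.749 in (> 0, runoff occurs)
Q = (18371/4900)²/((18371/4900) + 10/49) = (337493641/24010000)/(19371/4900) = 337493641/94917900 in ≈ 3.556 in

Q = 337493641/94917900 in ≈ 3.556 in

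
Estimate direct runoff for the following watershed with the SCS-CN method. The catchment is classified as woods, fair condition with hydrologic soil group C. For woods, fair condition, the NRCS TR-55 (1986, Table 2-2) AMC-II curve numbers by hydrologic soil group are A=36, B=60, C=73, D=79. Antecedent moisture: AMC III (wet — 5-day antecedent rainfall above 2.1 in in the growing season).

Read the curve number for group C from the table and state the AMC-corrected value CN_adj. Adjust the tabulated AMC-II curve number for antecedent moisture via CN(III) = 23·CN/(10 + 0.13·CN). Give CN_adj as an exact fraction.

NRCS table: woods, fair condition, soil group C → CN(II) = 73
CN(III) from CN(II)=73: (23·73)/(10 + 0.13·73) = 167900/1949 ≈ 86.147

CN_adj = 167900/1949 ≈ 86.147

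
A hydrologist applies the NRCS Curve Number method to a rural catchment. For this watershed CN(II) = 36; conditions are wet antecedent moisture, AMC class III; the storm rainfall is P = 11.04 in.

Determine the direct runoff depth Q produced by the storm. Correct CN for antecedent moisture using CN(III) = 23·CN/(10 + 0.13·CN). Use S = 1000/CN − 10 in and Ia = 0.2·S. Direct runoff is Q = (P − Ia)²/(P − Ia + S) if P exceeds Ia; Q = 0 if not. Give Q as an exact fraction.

Q = 603488356/115314525 in ≈ 5.233 in

Wet (AMC III): CN(III) = 23·36/(10 + 0.13·36) = 828/(367/25) = 20700/367 ≈ 56.403
Max retention: S = 1000/(20700/367) − 10 = 1600/207 in (≈ 7.729 in)
Initial abstraction Ia = S/5 = (1600/207)/5 = 320/207 ≈ 1.546 in
Excess rainfall: 11.040 − 1.546 = 9.494 in; P > Ia so Q > 0
Runoff Q = (P−Ia)²/(P−Ia+S) = (9.494)²/(9.494+7.729) = 603488356/115314525 ≈ 5.233 in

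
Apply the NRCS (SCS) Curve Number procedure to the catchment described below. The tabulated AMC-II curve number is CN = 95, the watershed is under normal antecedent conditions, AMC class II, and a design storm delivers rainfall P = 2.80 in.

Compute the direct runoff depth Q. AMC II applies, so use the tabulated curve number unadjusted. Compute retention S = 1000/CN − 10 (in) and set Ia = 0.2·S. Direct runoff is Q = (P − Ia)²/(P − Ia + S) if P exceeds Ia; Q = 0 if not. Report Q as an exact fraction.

AMC II — tabulated CN = 95 applies directly.
S = 1000/95 − 10 = 10/19 in ≈ 0.526 in
Ia = 0.2·(10/19) = 2/19 in ≈ 0.105 in
P − Ia = 2.800 − 0.105 = 256/95 ≈ 2.695 in (> 0, runoff occurs)
Q = (256/95)²/((256/95) + 10/19) = (65536/9025)/(306/95) = 32768/14535 in ≈ 2.254 in

Q = 32768/14535 in ≈ 2.254 in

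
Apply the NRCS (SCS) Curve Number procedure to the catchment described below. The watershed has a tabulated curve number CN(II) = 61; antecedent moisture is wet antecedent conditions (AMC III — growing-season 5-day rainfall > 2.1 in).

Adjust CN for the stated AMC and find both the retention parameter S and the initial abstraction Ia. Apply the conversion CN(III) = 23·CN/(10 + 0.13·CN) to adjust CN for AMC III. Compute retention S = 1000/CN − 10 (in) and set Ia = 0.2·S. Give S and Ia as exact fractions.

Wet (AMC III): CN(III) = 23·61/(10 + 0.13·61) = 1403/(1793/100) = 140300/1793 ≈ 78.249
Retention S: 1000/CN − 10 with CN=78.249 → S = 3900/1403 ≈ 2.780 in
Ia = 0.2·(3900/1403) = 780/1403 in ≈ 0.556 in

S = 3900/1403 in ≈ 2.780 in; Ia = 780/1403 in ≈ 0.556 in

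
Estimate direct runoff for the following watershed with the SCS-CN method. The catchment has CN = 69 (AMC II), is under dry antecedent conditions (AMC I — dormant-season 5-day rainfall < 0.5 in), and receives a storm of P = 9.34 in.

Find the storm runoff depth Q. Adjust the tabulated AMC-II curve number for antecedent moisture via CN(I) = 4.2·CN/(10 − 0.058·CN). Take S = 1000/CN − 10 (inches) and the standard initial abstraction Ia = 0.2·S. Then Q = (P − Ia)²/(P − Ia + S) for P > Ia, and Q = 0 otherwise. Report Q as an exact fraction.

CN(I) from CN(II)=69: (4.2·69)/(10 − 0.058·69) = 144900/2999 ≈ 48.316
Retention S: 1000/CN − 10 with CN=48.316 → S = 15500/1449 ≈ 10.697 in
Ia = 0.2S: 0.2·10.697 = 2.139 in (exactly 3100/1449)
Since P=9.340 > Ia=2.139: effective rainfall P−Ia = 521683/72450 in
Runoff Q = (P−Ia)²/(P−Ia+S) = (7.201)²/(7.201+10.697) = 272153152489/93944683350 ≈ 2.897 in

Q = 272153152489/93944683350 in ≈ 2.897 in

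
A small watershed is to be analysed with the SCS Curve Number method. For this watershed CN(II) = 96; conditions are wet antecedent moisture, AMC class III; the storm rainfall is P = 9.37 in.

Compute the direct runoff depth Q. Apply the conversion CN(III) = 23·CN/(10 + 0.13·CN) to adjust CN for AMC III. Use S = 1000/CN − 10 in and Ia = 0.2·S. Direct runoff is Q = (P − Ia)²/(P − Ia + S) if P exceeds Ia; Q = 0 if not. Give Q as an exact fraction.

Q = 4147746409/453005700 in ≈ 9.156 in

Wet (AMC III): CN(III) = 23·96/(10 + 0.13·96) = 2208/(562/25) = 27600/281 ≈ 98.221
Retention S: 1000/CN − 10 with CN=98.221 → S = 25/138 ≈ 0.181 in
Ia = 0.2·(25/138) = 5/138 in ≈ 0.036 in
Since P=9.370 > Ia=0.036: effective rainfall P−Ia = 64403/6900 in
Q: (64403/6900)² ÷ (65653/6900) = 4147746409/453005700 in (≈ 9.156 in)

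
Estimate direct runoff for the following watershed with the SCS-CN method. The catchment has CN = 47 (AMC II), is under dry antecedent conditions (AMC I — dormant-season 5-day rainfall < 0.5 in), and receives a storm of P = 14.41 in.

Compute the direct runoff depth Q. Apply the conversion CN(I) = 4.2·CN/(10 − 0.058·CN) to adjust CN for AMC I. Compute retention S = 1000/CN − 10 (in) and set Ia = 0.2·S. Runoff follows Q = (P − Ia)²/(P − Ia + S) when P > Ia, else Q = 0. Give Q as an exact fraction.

Q = 796140399289/349621752900 in ≈ 2.277 in

Adjust CN=47 to AMC I: 4.2·47/(10 − 0.058·47) → (987/5) ÷ (3637/500) = 98700/3637 ≈ 27.138
Retention S: 1000/CN − 10 with CN=27.138 → S = 26500/987 ≈ 26.849 in
Ia = 0.2S: 0.2·26.849 = 5.370 in (exactly 5300/987)
P − Ia = 14.410 − 5.370 = 892267/98700 ≈ 9.040 in (> 0, runoff occurs)
Runoff Q = (P−Ia)²/(P−Ia+S) = (9.040)²/(9.040+26.849) = 796140399289/349621752900 ≈ 2.277 in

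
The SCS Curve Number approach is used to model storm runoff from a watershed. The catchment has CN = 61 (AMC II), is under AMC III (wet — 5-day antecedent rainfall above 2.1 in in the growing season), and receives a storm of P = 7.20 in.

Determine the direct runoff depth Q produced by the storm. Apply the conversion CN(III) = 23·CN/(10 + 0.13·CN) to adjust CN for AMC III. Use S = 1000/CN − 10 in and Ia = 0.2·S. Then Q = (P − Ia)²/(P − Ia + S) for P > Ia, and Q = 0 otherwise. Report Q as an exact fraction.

Adjust CN=61 to AMC III: 23·61/(10 + 0.13·61) → 1403 ÷ (1793/100) = 140300/1793 ≈ 78.249
Max retention: S = 1000/(140300/1793) − 10 = 3900/1403 in (≈ 2.780 in)
Ia = 0.2S: 0.2·2.780 = 0.556 in (exactly 780/1403)
Since P=7.200 > Ia=0.556: effective rainfall P−Ia = 46608/7015 in
Q = (46608/7015)²/((46608/7015) + 3900/1403) = (2172305664/49210225)/(66108/7015) = 181025472/38645635 in ≈ 4.684 in

Q = 181025472/38645635 in ≈ 4.684 in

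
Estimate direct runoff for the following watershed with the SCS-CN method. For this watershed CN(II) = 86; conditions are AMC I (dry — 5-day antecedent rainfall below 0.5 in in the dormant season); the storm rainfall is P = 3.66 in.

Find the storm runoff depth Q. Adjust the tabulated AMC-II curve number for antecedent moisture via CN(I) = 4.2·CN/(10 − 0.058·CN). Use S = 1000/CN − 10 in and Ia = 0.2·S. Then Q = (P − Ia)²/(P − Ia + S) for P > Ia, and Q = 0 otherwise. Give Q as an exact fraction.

Adjust CN=86 to AMC I: 4.2·86/(10 − 0.058·86) → (1806/5) ÷ (1253/250) = 12900/179 ≈ 72.067
Max retention: S = 1000/(12900/179) − 10 = 500/129 in (≈ 3.876 in)
Initial abstraction Ia = S/5 = (500/129)/5 = 100/129 ≈ 0.775 in
Excess rainfall: 3.660 − 0.775 = 2.885 in; P > Ia so Q > 0
Runoff Q = (P−Ia)²/(P−Ia+S) = (2.885)²/(2.885+3.876) = 346220449/281265150 ≈ 1.231 in

Q = 346220449/281265150 in ≈ 1.231 in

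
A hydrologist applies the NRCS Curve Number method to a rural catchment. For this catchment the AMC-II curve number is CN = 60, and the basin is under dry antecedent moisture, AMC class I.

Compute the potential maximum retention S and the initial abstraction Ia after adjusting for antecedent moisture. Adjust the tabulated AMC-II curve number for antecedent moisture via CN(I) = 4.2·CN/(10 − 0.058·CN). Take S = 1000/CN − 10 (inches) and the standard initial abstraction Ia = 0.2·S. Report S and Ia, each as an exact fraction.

S = 1000/63 in ≈ 15.873 in; Ia = 200/63 in ≈ 3.175 in

CN(I) from CN(II)=60: (4.2·60)/(10 − 0.058·60) = 6300/163 ≈ 38.650
S = 1000/(6300/163) − 10 = 1000/63 in ≈ 15.873 in
Ia = 0.2S: 0.2·15.873 = 3.175 in (exactly 200/63)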